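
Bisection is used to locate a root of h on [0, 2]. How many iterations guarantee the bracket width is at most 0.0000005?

Width after n steps is 2/2^n. Need 2^n ≥ 2/0.0000005 = 4000000.
2^21 = 2097152 < 4000000 ≤ 2^22 = 4194304, so n = 22.

22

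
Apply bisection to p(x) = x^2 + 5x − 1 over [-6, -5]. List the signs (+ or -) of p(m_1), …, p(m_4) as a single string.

++--

midpoint -5.5: p = 1.75 > 0 → [-5.5, -5]
midpoint -5.25: p = 0.3125 > 0 → [-5.25, -5]
midpoint -5.125: p = -0.359375 < 0 → [-5.25, -5.125]
midpoint -5.1875: p = -0.0273 < 0 → [-5.25, -5.1875]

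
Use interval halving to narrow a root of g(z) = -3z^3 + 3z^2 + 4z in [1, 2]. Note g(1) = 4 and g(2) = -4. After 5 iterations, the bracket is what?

m = 1.5, g(m) = 2.625 (+); new bracket [1.5, 2]
m = 1.75, g(m) = 0.109375 (+); new bracket [1.75, 2]
m = 1.875, g(m) = -1.728516 (−); new bracket [1.75, 1.875]
m = 1.8125, g(m) = -0.7576 (−); new bracket [1.75, 1.8125]
m = 1.78125, g(m) = -0.3114 (−); new bracket [1.75, 1.78125]

[1.75, 1.78125]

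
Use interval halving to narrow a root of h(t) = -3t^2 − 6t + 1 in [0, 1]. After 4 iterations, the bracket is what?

[0.125, 0.1875]

h(0.5) = -2.75 < 0, so the root lies in [0, 0.5]
h(0.25) = -0.6875 < 0, so the root lies in [0, 0.25]
h(0.125) = 0.203125 > 0, so the root lies in [0.125, 0.25]
h(0.1875) = -0.2305 < 0, so the root lies in [0.125, 0.1875]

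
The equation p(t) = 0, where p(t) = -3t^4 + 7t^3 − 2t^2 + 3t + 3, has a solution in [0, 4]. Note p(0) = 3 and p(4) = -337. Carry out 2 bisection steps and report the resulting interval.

p(2) = 9 > 0, so the root lies in [2, 4]
p(3) = -60 < 0, so the root lies in [2, 3]

[2, 3]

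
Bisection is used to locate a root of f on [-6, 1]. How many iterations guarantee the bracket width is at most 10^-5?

20

Width after n steps is 7/2^n. Need 2^n ≥ 7/10^-5 = 700000.
2^19 = 524288 < 700000 ≤ 2^20 = 1048576, so n = 20.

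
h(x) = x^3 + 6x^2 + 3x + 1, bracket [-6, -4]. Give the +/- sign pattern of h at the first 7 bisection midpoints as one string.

h(-5) = 11 > 0, so the root lies in [-6, -5]
h(-5.5) = -0.375 < 0, so the root lies in [-5.5, -5]
h(-5.25) = 5.921875 > 0, so the root lies in [-5.5, -5.25]
h(-5.375) = 2.9316 > 0, so the root lies in [-5.5, -5.375]
h(-5.4375) = 1.3186 > 0, so the root lies in [-5.5, -5.4375]
h(-5.46875) = 0.482 > 0, so the root lies in [-5.5, -5.46875]
h(-5.484375) = 0.056 > 0, so the root lies in [-5.5, -5.484375]

+-+++++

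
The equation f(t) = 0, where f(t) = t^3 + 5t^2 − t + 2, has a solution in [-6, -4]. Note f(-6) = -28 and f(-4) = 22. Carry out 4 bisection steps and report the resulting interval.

[-5.375, -5.25]

m = -5, f(m) = 7 (+); new bracket [-6, -5]
m = -5.5, f(m) = -7.625 (−); new bracket [-5.5, -5]
m = -5.25, f(m) = 0.359375 (+); new bracket [-5.5, -5.25]
m = -5.375, f(m) = -3.459 (−); new bracket [-5.375, -5.25]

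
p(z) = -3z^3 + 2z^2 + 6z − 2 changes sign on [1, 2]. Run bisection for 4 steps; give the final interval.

[1.625, 1.6875]

midpoint 1.5: p = 1.375 > 0 → [1.5, 2]
midpoint 1.75: p = -1.453125 < 0 → [1.5, 1.75]
midpoint 1.625: p = 0.158203 > 0 → [1.625, 1.75]
midpoint 1.6875: p = -0.5959 < 0 → [1.625, 1.6875]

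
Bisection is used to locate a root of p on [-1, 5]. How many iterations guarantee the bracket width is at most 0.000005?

21

Width after n steps is 6/2^n. Need 2^n ≥ 6/0.000005 = 1200000.
2^20 = 1048576 < 1200000 ≤ 2^21 = 2097152, so n = 21.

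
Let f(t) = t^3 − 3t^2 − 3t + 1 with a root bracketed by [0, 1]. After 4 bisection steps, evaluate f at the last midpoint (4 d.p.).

m = 0.5, f(m) = -1.125 (−); new bracket [0, 0.5]
m = 0.25, f(m) = 0.078125 (+); new bracket [0.25, 0.5]
m = 0.375, f(m) = -0.494141 (−); new bracket [0.25, 0.375]
m = 0.3125, f(m) = -0.2 (−); new bracket [0.25, 0.3125]

-0.2000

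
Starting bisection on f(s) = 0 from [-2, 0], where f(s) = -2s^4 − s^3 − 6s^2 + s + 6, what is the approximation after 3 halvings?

-0.75

f(-1) = -2 < 0, so the root lies in [-1, 0]
f(-0.5) = 4 > 0, so the root lies in [-1, -0.5]
f(-0.75) = 1.664062 > 0, so the root lies in [-1, -0.75]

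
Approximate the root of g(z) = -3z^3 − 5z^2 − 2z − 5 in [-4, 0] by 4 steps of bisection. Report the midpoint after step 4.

-1.75

m = -2, g(m) = 3 (+); new bracket [-2, 0]
m = -1, g(m) = -5 (−); new bracket [-2, -1]
m = -1.5, g(m) = -3.125 (−); new bracket [-2, -1.5]
m = -1.75, g(m) = -0.7344 (−); new bracket [-2, -1.75]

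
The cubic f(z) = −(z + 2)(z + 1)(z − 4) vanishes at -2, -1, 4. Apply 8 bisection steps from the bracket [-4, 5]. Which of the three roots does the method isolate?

4

z = 0.5 gives f = 13.125, positive; keep [0.5, 5]
z = 2.75 gives f = 22.265625, positive; keep [2.75, 5]
z = 3.875 gives f = 3.580078, positive; keep [3.875, 5]
z = 4.4375 gives f = -15.3142, negative; keep [3.875, 4.4375]
z = 4.15625 gives f = -4.9599, negative; keep [3.875, 4.15625]
z = 4.015625 gives f = -0.4714, negative; keep [3.875, 4.015625]
z = 3.9453125 gives f = 1.6079, positive; keep [3.9453125, 4.015625]
z = 3.98046875 gives f = 0.5817, positive; keep [3.98046875, 4.015625]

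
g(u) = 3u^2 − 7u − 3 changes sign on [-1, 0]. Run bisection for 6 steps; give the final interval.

[-0.375, -0.359375]

m = -0.5, g(m) = 1.25 (+); new bracket [-0.5, 0]
m = -0.25, g(m) = -1.0625 (−); new bracket [-0.5, -0.25]
m = -0.375, g(m) = 0.046875 (+); new bracket [-0.375, -0.25]
m = -0.3125, g(m) = -0.5195 (−); new bracket [-0.375, -0.3125]
m = -0.34375, g(m) = -0.2393 (−); new bracket [-0.375, -0.34375]
m = -0.359375, g(m) = -0.0969 (−); new bracket [-0.375, -0.359375]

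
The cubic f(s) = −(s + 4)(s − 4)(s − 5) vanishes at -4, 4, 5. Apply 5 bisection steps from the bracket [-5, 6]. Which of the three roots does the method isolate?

-4

midpoint 0.5: f = -70.875 < 0 → [-5, 0.5]
midpoint -2.25: f = -79.296875 < 0 → [-5, -2.25]
midpoint -3.625: f = -24.662109 < 0 → [-5, -3.625]
midpoint -4.3125: f = 24.1907 > 0 → [-4.3125, -3.625]
midpoint -3.96875: f = -2.2334 < 0 → [-4.3125, -3.96875]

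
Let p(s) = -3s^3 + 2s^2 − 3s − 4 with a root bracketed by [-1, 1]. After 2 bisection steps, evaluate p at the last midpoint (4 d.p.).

-1.6250

p(0) = -4 < 0, so the root lies in [-1, 0]
p(-0.5) = -1.625 < 0, so the root lies in [-1, -0.5]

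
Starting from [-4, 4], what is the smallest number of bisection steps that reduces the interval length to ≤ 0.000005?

21

Width after n steps is 8/2^n. Need 2^n ≥ 8/0.000005 = 1600000.
2^20 = 1048576 < 1600000 ≤ 2^21 = 2097152, so n = 21.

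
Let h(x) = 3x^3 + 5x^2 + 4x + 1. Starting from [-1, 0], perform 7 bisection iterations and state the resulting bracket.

x = -0.5 gives h = -0.125, negative; keep [-0.5, 0]
x = -0.25 gives h = 0.265625, positive; keep [-0.5, -0.25]
x = -0.375 gives h = 0.044922, positive; keep [-0.5, -0.375]
x = -0.4375 gives h = -0.0442, negative; keep [-0.4375, -0.375]
x = -0.40625 gives h = -0.0009, negative; keep [-0.40625, -0.375]
x = -0.390625 gives h = 0.0216, positive; keep [-0.40625, -0.390625]
x = -0.3984375 gives h = 0.0103, positive; keep [-0.40625, -0.3984375]

[-0.40625, -0.3984375]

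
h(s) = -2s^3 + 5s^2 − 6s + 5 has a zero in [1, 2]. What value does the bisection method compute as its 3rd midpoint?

1.625

s = 1.5 gives h = 0.5, positive; keep [1.5, 2]
s = 1.75 gives h = -0.90625, negative; keep [1.5, 1.75]
s = 1.625 gives h = -0.128906, negative; keep [1.5, 1.625]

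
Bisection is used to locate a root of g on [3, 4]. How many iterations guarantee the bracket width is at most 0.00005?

Width after n steps is 1/2^n. Need 2^n ≥ 1/0.00005 = 20000.
2^14 = 16384 < 20000 ≤ 2^15 = 32768, so n = 15.

15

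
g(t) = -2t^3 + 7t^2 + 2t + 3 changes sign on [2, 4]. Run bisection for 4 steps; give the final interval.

t = 3 gives g = 18, positive; keep [3, 4]
t = 3.5 gives g = 10, positive; keep [3.5, 4]
t = 3.75 gives g = 3.46875, positive; keep [3.75, 4]
t = 3.875 gives g = -0.5117, negative; keep [3.75, 3.875]

[3.75, 3.875]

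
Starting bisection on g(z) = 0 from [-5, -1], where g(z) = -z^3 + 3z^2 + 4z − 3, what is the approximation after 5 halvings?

z = -3 gives g = 39, positive; keep [-3, -1]
z = -2 gives g = 9, positive; keep [-2, -1]
z = -1.5 gives g = 1.125, positive; keep [-1.5, -1]
z = -1.25 gives g = -1.3594, negative; keep [-1.5, -1.25]
z = -1.375 gives g = -0.2285, negative; keep [-1.5, -1.375]

-1.375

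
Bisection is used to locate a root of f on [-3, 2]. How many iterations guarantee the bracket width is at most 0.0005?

14

Width after n steps is 5/2^n. Need 2^n ≥ 5/0.0005 = 10000.
2^13 = 8192 < 10000 ≤ 2^14 = 16384, so n = 14.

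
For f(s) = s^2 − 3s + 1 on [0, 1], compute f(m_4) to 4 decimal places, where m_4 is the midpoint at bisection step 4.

s = 0.5 gives f = -0.25, negative; keep [0, 0.5]
s = 0.25 gives f = 0.3125, positive; keep [0.25, 0.5]
s = 0.375 gives f = 0.015625, positive; keep [0.375, 0.5]
s = 0.4375 gives f = -0.1211, negative; keep [0.375, 0.4375]

-0.1211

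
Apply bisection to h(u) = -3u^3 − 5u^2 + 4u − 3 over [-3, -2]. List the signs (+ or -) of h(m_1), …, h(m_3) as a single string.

+--

midpoint -2.5: h = 2.625 > 0 → [-2.5, -2]
midpoint -2.25: h = -3.140625 < 0 → [-2.5, -2.25]
midpoint -2.375: h = -0.513672 < 0 → [-2.5, -2.375]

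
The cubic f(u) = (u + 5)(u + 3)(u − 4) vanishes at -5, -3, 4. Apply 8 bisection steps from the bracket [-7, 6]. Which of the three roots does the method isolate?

u = -0.5 gives f = -50.625, negative; keep [-0.5, 6]
u = 2.75 gives f = -55.703125, negative; keep [2.75, 6]
u = 4.375 gives f = 25.927734, positive; keep [2.75, 4.375]
u = 3.5625 gives f = -24.5837, negative; keep [3.5625, 4.375]
u = 3.96875 gives f = -1.9532, negative; keep [3.96875, 4.375]
u = 4.171875 gives f = 11.3059, positive; keep [3.96875, 4.171875]
u = 4.0703125 gives f = 4.5091, positive; keep [3.96875, 4.0703125]
u = 4.01953125 gives f = 1.2366, positive; keep [3.96875, 4.01953125]

4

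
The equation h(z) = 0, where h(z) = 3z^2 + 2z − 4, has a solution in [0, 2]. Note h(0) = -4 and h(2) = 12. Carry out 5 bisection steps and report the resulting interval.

m = 1, h(m) = 1 (+); new bracket [0, 1]
m = 0.5, h(m) = -2.25 (−); new bracket [0.5, 1]
m = 0.75, h(m) = -0.8125 (−); new bracket [0.75, 1]
m = 0.875, h(m) = 0.0469 (+); new bracket [0.75, 0.875]
m = 0.8125, h(m) = -0.3945 (−); new bracket [0.8125, 0.875]

[0.8125, 0.875]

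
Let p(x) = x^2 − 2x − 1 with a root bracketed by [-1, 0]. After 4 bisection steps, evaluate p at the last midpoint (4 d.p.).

0.0664

m = -0.5, p(m) = 0.25 (+); new bracket [-0.5, 0]
m = -0.25, p(m) = -0.4375 (−); new bracket [-0.5, -0.25]
m = -0.375, p(m) = -0.109375 (−); new bracket [-0.5, -0.375]
m = -0.4375, p(m) = 0.0664 (+); new bracket [-0.4375, -0.375]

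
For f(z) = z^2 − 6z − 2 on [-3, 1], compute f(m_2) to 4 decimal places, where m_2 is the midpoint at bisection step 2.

midpoint -1: f = 5 > 0 → [-1, 1]
midpoint 0: f = -2 < 0 → [-1, 0]

-2.0000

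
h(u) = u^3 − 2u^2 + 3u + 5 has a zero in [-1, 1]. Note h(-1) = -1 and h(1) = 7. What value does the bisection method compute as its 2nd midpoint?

-0.5

midpoint 0: h = 5 > 0 → [-1, 0]
midpoint -0.5: h = 2.875 > 0 → [-1, -0.5]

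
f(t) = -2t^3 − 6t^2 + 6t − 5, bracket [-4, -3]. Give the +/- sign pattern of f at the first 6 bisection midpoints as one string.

---+--

midpoint -3.5: f = -13.75 < 0 → [-4, -3.5]
midpoint -3.75: f = -6.40625 < 0 → [-4, -3.75]
midpoint -3.875: f = -1.972656 < 0 → [-4, -3.875]
midpoint -3.9375: f = 0.4448 > 0 → [-3.9375, -3.875]
midpoint -3.90625: f = -0.7809 < 0 → [-3.9375, -3.90625]
midpoint -3.921875: f = -0.1723 < 0 → [-3.9375, -3.921875]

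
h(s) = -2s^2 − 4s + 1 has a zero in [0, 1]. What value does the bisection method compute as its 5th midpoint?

s = 0.5 gives h = -1.5, negative; keep [0, 0.5]
s = 0.25 gives h = -0.125, negative; keep [0, 0.25]
s = 0.125 gives h = 0.46875, positive; keep [0.125, 0.25]
s = 0.1875 gives h = 0.1797, positive; keep [0.1875, 0.25]
s = 0.21875 gives h = 0.0293, positive; keep [0.21875, 0.25]

0.21875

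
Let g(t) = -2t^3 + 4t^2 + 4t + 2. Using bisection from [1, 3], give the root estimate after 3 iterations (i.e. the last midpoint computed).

2.75

t = 2 gives g = 10, positive; keep [2, 3]
t = 2.5 gives g = 5.75, positive; keep [2.5, 3]
t = 2.75 gives g = 1.65625, positive; keep [2.75, 3]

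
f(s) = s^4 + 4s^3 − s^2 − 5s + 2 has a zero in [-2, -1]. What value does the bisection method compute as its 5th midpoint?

f(-1.5) = -1.1875 < 0, so the root lies in [-1.5, -1]
f(-1.25) = 1.316406 > 0, so the root lies in [-1.5, -1.25]
f(-1.375) = 0.1604 > 0, so the root lies in [-1.5, -1.375]
f(-1.4375) = -0.4907 < 0, so the root lies in [-1.4375, -1.375]
f(-1.40625) = -0.1593 < 0, so the root lies in [-1.40625, -1.375]

-1.40625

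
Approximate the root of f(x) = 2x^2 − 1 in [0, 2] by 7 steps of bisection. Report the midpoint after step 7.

midpoint 1: f = 1 > 0 → [0, 1]
midpoint 0.5: f = -0.5 < 0 → [0.5, 1]
midpoint 0.75: f = 0.125 > 0 → [0.5, 0.75]
midpoint 0.625: f = -0.2188 < 0 → [0.625, 0.75]
midpoint 0.6875: f = -0.0547 < 0 → [0.6875, 0.75]
midpoint 0.71875: f = 0.0332 > 0 → [0.6875, 0.71875]
midpoint 0.703125: f = -0.0112 < 0 → [0.703125, 0.71875]

0.703125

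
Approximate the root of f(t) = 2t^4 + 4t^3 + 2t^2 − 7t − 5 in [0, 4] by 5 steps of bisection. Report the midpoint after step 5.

m = 2, f(m) = 53 (+); new bracket [0, 2]
m = 1, f(m) = -4 (−); new bracket [1, 2]
m = 1.5, f(m) = 12.625 (+); new bracket [1, 1.5]
m = 1.25, f(m) = 2.0703 (+); new bracket [1, 1.25]
m = 1.125, f(m) = -1.4448 (−); new bracket [1.125, 1.25]

1.125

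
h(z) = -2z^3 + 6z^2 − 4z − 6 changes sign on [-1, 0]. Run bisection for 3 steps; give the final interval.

midpoint -0.5: h = -2.25 < 0 → [-1, -0.5]
midpoint -0.75: h = 1.21875 > 0 → [-0.75, -0.5]
midpoint -0.625: h = -0.667969 < 0 → [-0.75, -0.625]

[-0.75, -0.625]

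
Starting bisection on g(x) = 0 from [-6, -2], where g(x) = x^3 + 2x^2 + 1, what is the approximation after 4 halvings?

midpoint -4: g = -31 < 0 → [-4, -2]
midpoint -3: g = -8 < 0 → [-3, -2]
midpoint -2.5: g = -2.125 < 0 → [-2.5, -2]
midpoint -2.25: g = -0.2656 < 0 → [-2.25, -2]

-2.25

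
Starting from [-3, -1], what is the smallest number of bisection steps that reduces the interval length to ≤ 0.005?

9

Width after n steps is 2/2^n. Need 2^n ≥ 2/0.005 = 400.
2^8 = 256 < 400 ≤ 2^9 = 512, so n = 9.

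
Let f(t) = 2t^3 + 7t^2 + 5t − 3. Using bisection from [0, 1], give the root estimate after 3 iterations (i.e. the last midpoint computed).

midpoint 0.5: f = 1.5 > 0 → [0, 0.5]
midpoint 0.25: f = -1.28125 < 0 → [0.25, 0.5]
midpoint 0.375: f = -0.035156 < 0 → [0.375, 0.5]

0.375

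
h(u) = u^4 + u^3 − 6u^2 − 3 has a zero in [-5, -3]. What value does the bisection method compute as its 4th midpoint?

u = -4 gives h = 93, positive; keep [-4, -3]
u = -3.5 gives h = 30.6875, positive; keep [-3.5, -3]
u = -3.25 gives h = 10.863281, positive; keep [-3.25, -3]
u = -3.125 gives h = 3.2561, positive; keep [-3.125, -3]

-3.125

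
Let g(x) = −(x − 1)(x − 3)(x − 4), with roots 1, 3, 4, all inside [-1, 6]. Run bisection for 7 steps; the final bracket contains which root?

1

midpoint 2.5: g = -1.125 < 0 → [-1, 2.5]
midpoint 0.75: g = 1.828125 > 0 → [0.75, 2.5]
midpoint 1.625: g = -2.041016 < 0 → [0.75, 1.625]
midpoint 1.1875: g = -0.9558 < 0 → [0.75, 1.1875]
midpoint 0.96875: g = 0.1924 > 0 → [0.96875, 1.1875]
midpoint 1.078125: g = -0.4387 < 0 → [0.96875, 1.078125]
midpoint 1.0234375: g = -0.1379 < 0 → [0.96875, 1.0234375]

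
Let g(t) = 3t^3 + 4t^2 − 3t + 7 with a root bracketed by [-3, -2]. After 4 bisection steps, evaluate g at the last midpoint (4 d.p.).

midpoint -2.5: g = -7.375 < 0 → [-2.5, -2]
midpoint -2.25: g = -0.171875 < 0 → [-2.25, -2]
midpoint -2.125: g = 2.650391 > 0 → [-2.25, -2.125]
midpoint -2.1875: g = 1.3005 > 0 → [-2.25, -2.1875]

1.3005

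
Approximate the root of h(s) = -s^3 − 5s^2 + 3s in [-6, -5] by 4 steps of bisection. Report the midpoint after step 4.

s = -5.5 gives h = -1.375, negative; keep [-6, -5.5]
s = -5.75 gives h = 7.546875, positive; keep [-5.75, -5.5]
s = -5.625 gives h = 2.900391, positive; keep [-5.625, -5.5]
s = -5.5625 gives h = 0.717, positive; keep [-5.5625, -5.5]

-5.5625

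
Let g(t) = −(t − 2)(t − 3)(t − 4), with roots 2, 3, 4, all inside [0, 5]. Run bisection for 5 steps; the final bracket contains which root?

2

t = 2.5 gives g = -0.375, negative; keep [0, 2.5]
t = 1.25 gives g = 3.609375, positive; keep [1.25, 2.5]
t = 1.875 gives g = 0.298828, positive; keep [1.875, 2.5]
t = 2.1875 gives g = -0.2761, negative; keep [1.875, 2.1875]
t = 2.03125 gives g = -0.0596, negative; keep [1.875, 2.03125]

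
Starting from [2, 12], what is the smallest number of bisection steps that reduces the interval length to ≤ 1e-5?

Width after n steps is 10/2^n. Need 2^n ≥ 10/1e-5 = 1000000.
2^19 = 524288 < 1000000 ≤ 2^20 = 1048576, so n = 20.

20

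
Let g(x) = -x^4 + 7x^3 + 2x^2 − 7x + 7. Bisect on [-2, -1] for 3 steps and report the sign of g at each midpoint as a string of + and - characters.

midpoint -1.5: g = -6.6875 < 0 → [-1.5, -1]
midpoint -1.25: g = 2.761719 > 0 → [-1.5, -1.25]
midpoint -1.375: g = -1.365479 < 0 → [-1.375, -1.25]

-+-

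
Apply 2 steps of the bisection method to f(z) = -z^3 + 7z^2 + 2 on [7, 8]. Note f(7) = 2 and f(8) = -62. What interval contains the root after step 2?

[7, 7.25]

midpoint 7.5: f = -26.125 < 0 → [7, 7.5]
midpoint 7.25: f = -11.140625 < 0 → [7, 7.25]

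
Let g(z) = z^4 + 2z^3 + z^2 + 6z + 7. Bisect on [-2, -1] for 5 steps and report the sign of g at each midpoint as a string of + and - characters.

z = -1.5 gives g = -1.4375, negative; keep [-1.5, -1]
z = -1.25 gives g = -0.402344, negative; keep [-1.25, -1]
z = -1.125 gives g = 0.269775, positive; keep [-1.25, -1.125]
z = -1.1875 gives g = -0.0754, negative; keep [-1.1875, -1.125]
z = -1.15625 gives g = 0.0951, positive; keep [-1.1875, -1.15625]

--+-+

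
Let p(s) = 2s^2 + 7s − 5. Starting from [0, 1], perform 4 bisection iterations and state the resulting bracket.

[0.5625, 0.625]

m = 0.5, p(m) = -1 (−); new bracket [0.5, 1]
m = 0.75, p(m) = 1.375 (+); new bracket [0.5, 0.75]
m = 0.625, p(m) = 0.15625 (+); new bracket [0.5, 0.625]
m = 0.5625, p(m) = -0.4297 (−); new bracket [0.5625, 0.625]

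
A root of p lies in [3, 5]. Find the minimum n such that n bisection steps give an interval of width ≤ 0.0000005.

Width after n steps is 2/2^n. Need 2^n ≥ 2/0.0000005 = 4000000.
2^21 = 2097152 < 4000000 ≤ 2^22 = 4194304, so n = 22.

22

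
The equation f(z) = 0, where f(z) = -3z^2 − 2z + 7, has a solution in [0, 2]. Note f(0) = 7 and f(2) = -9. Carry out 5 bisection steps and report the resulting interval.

[1.1875, 1.25]

midpoint 1: f = 2 > 0 → [1, 2]
midpoint 1.5: f = -2.75 < 0 → [1, 1.5]
midpoint 1.25: f = -0.1875 < 0 → [1, 1.25]
midpoint 1.125: f = 0.9531 > 0 → [1.125, 1.25]
midpoint 1.1875: f = 0.3945 > 0 → [1.1875, 1.25]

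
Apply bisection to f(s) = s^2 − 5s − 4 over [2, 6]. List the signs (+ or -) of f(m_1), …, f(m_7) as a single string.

---+--+

f(4) = -8 < 0, so the root lies in [4, 6]
f(5) = -4 < 0, so the root lies in [5, 6]
f(5.5) = -1.25 < 0, so the root lies in [5.5, 6]
f(5.75) = 0.3125 > 0, so the root lies in [5.5, 5.75]
f(5.625) = -0.4844 < 0, so the root lies in [5.625, 5.75]
f(5.6875) = -0.0898 < 0, so the root lies in [5.6875, 5.75]
f(5.71875) = 0.1104 > 0, so the root lies in [5.6875, 5.71875]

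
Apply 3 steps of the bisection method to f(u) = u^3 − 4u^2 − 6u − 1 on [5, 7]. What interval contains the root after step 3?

[5, 5.25]

m = 6, f(m) = 35 (+); new bracket [5, 6]
m = 5.5, f(m) = 11.375 (+); new bracket [5, 5.5]
m = 5.25, f(m) = 1.953125 (+); new bracket [5, 5.25]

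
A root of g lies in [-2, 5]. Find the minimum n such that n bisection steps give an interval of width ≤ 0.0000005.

24

Width after n steps is 7/2^n. Need 2^n ≥ 7/0.0000005 = 14000000.
2^23 = 8388608 < 14000000 ≤ 2^24 = 16777216, so n = 24.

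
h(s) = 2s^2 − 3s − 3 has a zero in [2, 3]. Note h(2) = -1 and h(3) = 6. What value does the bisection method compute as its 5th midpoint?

2.15625

s = 2.5 gives h = 2, positive; keep [2, 2.5]
s = 2.25 gives h = 0.375, positive; keep [2, 2.25]
s = 2.125 gives h = -0.34375, negative; keep [2.125, 2.25]
s = 2.1875 gives h = 0.0078, positive; keep [2.125, 2.1875]
s = 2.15625 gives h = -0.1699, negative; keep [2.15625, 2.1875]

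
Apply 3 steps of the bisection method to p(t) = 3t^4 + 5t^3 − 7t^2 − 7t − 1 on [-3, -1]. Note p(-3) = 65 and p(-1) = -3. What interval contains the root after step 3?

[-2.5, -2.25]

m = -2, p(m) = -7 (−); new bracket [-3, -2]
m = -2.5, p(m) = 11.8125 (+); new bracket [-2.5, -2]
m = -2.25, p(m) = -0.753906 (−); new bracket [-2.5, -2.25]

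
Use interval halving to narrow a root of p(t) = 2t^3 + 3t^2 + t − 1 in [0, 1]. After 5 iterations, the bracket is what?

[0.375, 0.40625]

midpoint 0.5: p = 0.5 > 0 → [0, 0.5]
midpoint 0.25: p = -0.53125 < 0 → [0.25, 0.5]
midpoint 0.375: p = -0.097656 < 0 → [0.375, 0.5]
midpoint 0.4375: p = 0.1792 > 0 → [0.375, 0.4375]
midpoint 0.40625: p = 0.0355 > 0 → [0.375, 0.40625]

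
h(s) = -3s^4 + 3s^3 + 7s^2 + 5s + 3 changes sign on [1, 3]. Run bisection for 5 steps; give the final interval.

h(2) = 17 > 0, so the root lies in [2, 3]
h(2.5) = -11.0625 < 0, so the root lies in [2, 2.5]
h(2.25) = 6.972656 > 0, so the root lies in [2.25, 2.5]
h(2.375) = -0.9011 < 0, so the root lies in [2.25, 2.375]
h(2.3125) = 3.3032 > 0, so the root lies in [2.3125, 2.375]

[2.3125, 2.375]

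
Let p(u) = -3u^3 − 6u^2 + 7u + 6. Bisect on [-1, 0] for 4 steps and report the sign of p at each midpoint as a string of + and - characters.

+-+-

midpoint -0.5: p = 1.375 > 0 → [-1, -0.5]
midpoint -0.75: p = -1.359375 < 0 → [-0.75, -0.5]
midpoint -0.625: p = 0.013672 > 0 → [-0.75, -0.625]
midpoint -0.6875: p = -0.6736 < 0 → [-0.6875, -0.625]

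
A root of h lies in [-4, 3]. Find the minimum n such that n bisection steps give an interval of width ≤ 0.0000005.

Width after n steps is 7/2^n. Need 2^n ≥ 7/0.0000005 = 14000000.
2^23 = 8388608 < 14000000 ≤ 2^24 = 16777216, so n = 24.

24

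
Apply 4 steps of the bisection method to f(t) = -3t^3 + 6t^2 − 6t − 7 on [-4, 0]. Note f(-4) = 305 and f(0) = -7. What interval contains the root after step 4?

midpoint -2: f = 53 > 0 → [-2, 0]
midpoint -1: f = 8 > 0 → [-1, 0]
midpoint -0.5: f = -2.125 < 0 → [-1, -0.5]
midpoint -0.75: f = 2.1406 > 0 → [-0.75, -0.5]

[-0.75, -0.5]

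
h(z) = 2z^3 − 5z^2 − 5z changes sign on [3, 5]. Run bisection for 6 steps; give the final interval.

m = 4, h(m) = 28 (+); new bracket [3, 4]
m = 3.5, h(m) = 7 (+); new bracket [3, 3.5]
m = 3.25, h(m) = -0.40625 (−); new bracket [3.25, 3.5]
m = 3.375, h(m) = 3.0586 (+); new bracket [3.25, 3.375]
m = 3.3125, h(m) = 1.2681 (+); new bracket [3.25, 3.3125]
m = 3.28125, h(m) = 0.4166 (+); new bracket [3.25, 3.28125]

[3.25, 3.28125]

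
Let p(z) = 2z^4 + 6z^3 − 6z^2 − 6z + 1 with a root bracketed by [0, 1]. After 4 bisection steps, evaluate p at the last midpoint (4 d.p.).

-0.2939

midpoint 0.5: p = -2.625 < 0 → [0, 0.5]
midpoint 0.25: p = -0.773438 < 0 → [0, 0.25]
midpoint 0.125: p = 0.168457 > 0 → [0.125, 0.25]
midpoint 0.1875: p = -0.2939 < 0 → [0.125, 0.1875]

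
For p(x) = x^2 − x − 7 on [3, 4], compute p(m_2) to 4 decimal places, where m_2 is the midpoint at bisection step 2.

midpoint 3.5: p = 1.75 > 0 → [3, 3.5]
midpoint 3.25: p = 0.3125 > 0 → [3, 3.25]

0.3125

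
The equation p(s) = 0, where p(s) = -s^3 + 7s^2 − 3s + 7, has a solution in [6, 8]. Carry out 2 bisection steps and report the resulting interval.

[6.5, 7]

s = 7 gives p = -14, negative; keep [6, 7]
s = 6.5 gives p = 8.625, positive; keep [6.5, 7]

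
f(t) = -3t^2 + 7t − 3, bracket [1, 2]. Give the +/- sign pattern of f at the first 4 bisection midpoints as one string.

f(1.5) = 0.75 > 0, so the root lies in [1.5, 2]
f(1.75) = 0.0625 > 0, so the root lies in [1.75, 2]
f(1.875) = -0.421875 < 0, so the root lies in [1.75, 1.875]
f(1.8125) = -0.168 < 0, so the root lies in [1.75, 1.8125]

++--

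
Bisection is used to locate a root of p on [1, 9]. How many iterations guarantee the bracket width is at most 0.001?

13

Width after n steps is 8/2^n. Need 2^n ≥ 8/0.001 = 8000.
2^12 = 4096 < 8000 ≤ 2^13 = 8192, so n = 13.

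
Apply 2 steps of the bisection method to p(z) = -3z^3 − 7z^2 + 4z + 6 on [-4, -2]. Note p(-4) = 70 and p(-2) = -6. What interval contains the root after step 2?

[-3, -2.5]

midpoint -3: p = 12 > 0 → [-3, -2]
midpoint -2.5: p = -0.875 < 0 → [-3, -2.5]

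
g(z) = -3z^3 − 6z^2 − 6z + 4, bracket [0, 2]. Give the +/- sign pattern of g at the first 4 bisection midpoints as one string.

--++

g(1) = -11 < 0, so the root lies in [0, 1]
g(0.5) = -0.875 < 0, so the root lies in [0, 0.5]
g(0.25) = 2.078125 > 0, so the root lies in [0.25, 0.5]
g(0.375) = 0.748 > 0, so the root lies in [0.375, 0.5]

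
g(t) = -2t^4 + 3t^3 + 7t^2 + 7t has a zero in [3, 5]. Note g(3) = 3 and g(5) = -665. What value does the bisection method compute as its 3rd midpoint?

3.25

midpoint 4: g = -180 < 0 → [3, 4]
midpoint 3.5: g = -61.25 < 0 → [3, 3.5]
midpoint 3.25: g = -23.460938 < 0 → [3, 3.25]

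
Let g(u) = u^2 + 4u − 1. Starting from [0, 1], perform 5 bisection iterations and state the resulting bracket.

[0.21875, 0.25]

m = 0.5, g(m) = 1.25 (+); new bracket [0, 0.5]
m = 0.25, g(m) = 0.0625 (+); new bracket [0, 0.25]
m = 0.125, g(m) = -0.484375 (−); new bracket [0.125, 0.25]
m = 0.1875, g(m) = -0.2148 (−); new bracket [0.1875, 0.25]
m = 0.21875, g(m) = -0.0771 (−); new bracket [0.21875, 0.25]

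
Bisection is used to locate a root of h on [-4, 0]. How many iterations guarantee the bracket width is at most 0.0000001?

26

Width after n steps is 4/2^n. Need 2^n ≥ 4/0.0000001 = 40000000.
2^25 = 33554432 < 40000000 ≤ 2^26 = 67108864, so n = 26.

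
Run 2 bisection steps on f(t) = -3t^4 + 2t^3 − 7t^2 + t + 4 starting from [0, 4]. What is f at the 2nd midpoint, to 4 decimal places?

-3.0000

m = 2, f(m) = -54 (−); new bracket [0, 2]
m = 1, f(m) = -3 (−); new bracket [0, 1]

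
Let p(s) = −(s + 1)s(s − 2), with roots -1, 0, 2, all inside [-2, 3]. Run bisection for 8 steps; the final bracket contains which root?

2

p(0.5) = 1.125 > 0, so the root lies in [0.5, 3]
p(1.75) = 1.203125 > 0, so the root lies in [1.75, 3]
p(2.375) = -3.005859 < 0, so the root lies in [1.75, 2.375]
p(2.0625) = -0.3948 < 0, so the root lies in [1.75, 2.0625]
p(1.90625) = 0.5194 > 0, so the root lies in [1.90625, 2.0625]
p(1.984375) = 0.0925 > 0, so the root lies in [1.984375, 2.0625]
p(2.0234375) = -0.1434 < 0, so the root lies in [1.984375, 2.0234375]
p(2.00390625) = -0.0235 < 0, so the root lies in [1.984375, 2.00390625]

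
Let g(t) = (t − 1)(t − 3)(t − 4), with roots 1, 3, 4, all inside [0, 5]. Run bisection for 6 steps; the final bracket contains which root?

midpoint 2.5: g = 1.125 > 0 → [0, 2.5]
midpoint 1.25: g = 1.203125 > 0 → [0, 1.25]
midpoint 0.625: g = -3.005859 < 0 → [0.625, 1.25]
midpoint 0.9375: g = -0.3948 < 0 → [0.9375, 1.25]
midpoint 1.09375: g = 0.5194 > 0 → [0.9375, 1.09375]
midpoint 1.015625: g = 0.0925 > 0 → [0.9375, 1.015625]

1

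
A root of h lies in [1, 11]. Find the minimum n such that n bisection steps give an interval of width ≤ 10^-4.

17

Width after n steps is 10/2^n. Need 2^n ≥ 10/10^-4 = 100000.
2^16 = 65536 < 100000 ≤ 2^17 = 131072, so n = 17.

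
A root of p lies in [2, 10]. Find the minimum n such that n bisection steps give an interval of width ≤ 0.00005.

18

Width after n steps is 8/2^n. Need 2^n ≥ 8/0.00005 = 160000.
2^17 = 131072 < 160000 ≤ 2^18 = 262144, so n = 18.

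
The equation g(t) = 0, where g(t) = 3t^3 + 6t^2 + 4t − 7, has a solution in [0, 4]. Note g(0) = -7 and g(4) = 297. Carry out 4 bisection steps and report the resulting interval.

[0.5, 0.75]

m = 2, g(m) = 49 (+); new bracket [0, 2]
m = 1, g(m) = 6 (+); new bracket [0, 1]
m = 0.5, g(m) = -3.125 (−); new bracket [0.5, 1]
m = 0.75, g(m) = 0.6406 (+); new bracket [0.5, 0.75]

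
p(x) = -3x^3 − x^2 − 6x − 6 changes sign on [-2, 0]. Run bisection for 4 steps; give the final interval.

[-0.875, -0.75]

midpoint -1: p = 2 > 0 → [-1, 0]
midpoint -0.5: p = -2.875 < 0 → [-1, -0.5]
midpoint -0.75: p = -0.796875 < 0 → [-1, -0.75]
midpoint -0.875: p = 0.4941 > 0 → [-0.875, -0.75]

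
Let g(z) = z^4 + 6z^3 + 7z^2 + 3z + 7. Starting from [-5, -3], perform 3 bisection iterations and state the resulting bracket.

[-4.75, -4.5]

g(-4) = -21 < 0, so the root lies in [-5, -4]
g(-4.5) = -1.4375 < 0, so the root lies in [-5, -4.5]
g(-4.75) = 16.722656 > 0, so the root lies in [-4.75, -4.5]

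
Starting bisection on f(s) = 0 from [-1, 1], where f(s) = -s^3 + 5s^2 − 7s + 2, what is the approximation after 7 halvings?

0.390625

s = 0 gives f = 2, positive; keep [0, 1]
s = 0.5 gives f = -0.375, negative; keep [0, 0.5]
s = 0.25 gives f = 0.546875, positive; keep [0.25, 0.5]
s = 0.375 gives f = 0.0254, positive; keep [0.375, 0.5]
s = 0.4375 gives f = -0.1892, negative; keep [0.375, 0.4375]
s = 0.40625 gives f = -0.0856, negative; keep [0.375, 0.40625]
s = 0.390625 gives f = -0.031, negative; keep [0.375, 0.390625]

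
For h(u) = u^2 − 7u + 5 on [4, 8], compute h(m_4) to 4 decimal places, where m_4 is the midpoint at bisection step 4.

m = 6, h(m) = -1 (−); new bracket [6, 8]
m = 7, h(m) = 5 (+); new bracket [6, 7]
m = 6.5, h(m) = 1.75 (+); new bracket [6, 6.5]
m = 6.25, h(m) = 0.3125 (+); new bracket [6, 6.25]

0.3125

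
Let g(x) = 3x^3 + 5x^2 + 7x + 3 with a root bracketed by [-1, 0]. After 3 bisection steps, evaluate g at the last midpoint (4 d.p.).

-0.1543

m = -0.5, g(m) = 0.375 (+); new bracket [-1, -0.5]
m = -0.75, g(m) = -0.703125 (−); new bracket [-0.75, -0.5]
m = -0.625, g(m) = -0.154297 (−); new bracket [-0.625, -0.5]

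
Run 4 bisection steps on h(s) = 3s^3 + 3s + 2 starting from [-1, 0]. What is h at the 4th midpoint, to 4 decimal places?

-0.2214

m = -0.5, h(m) = 0.125 (+); new bracket [-1, -0.5]
m = -0.75, h(m) = -1.515625 (−); new bracket [-0.75, -0.5]
m = -0.625, h(m) = -0.607422 (−); new bracket [-0.625, -0.5]
m = -0.5625, h(m) = -0.2214 (−); new bracket [-0.5625, -0.5]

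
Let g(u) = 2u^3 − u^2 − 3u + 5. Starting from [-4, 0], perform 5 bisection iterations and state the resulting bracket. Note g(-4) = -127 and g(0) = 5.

midpoint -2: g = -9 < 0 → [-2, 0]
midpoint -1: g = 5 > 0 → [-2, -1]
midpoint -1.5: g = 0.5 > 0 → [-2, -1.5]
midpoint -1.75: g = -3.5312 < 0 → [-1.75, -1.5]
midpoint -1.625: g = -1.3477 < 0 → [-1.625, -1.5]

[-1.625, -1.5]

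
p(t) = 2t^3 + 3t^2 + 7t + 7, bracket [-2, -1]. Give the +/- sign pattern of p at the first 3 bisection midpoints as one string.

m = -1.5, p(m) = -3.5 (−); new bracket [-1.5, -1]
m = -1.25, p(m) = -0.96875 (−); new bracket [-1.25, -1]
m = -1.125, p(m) = 0.074219 (+); new bracket [-1.25, -1.125]

--+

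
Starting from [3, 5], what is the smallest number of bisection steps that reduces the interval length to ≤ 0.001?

Width after n steps is 2/2^n. Need 2^n ≥ 2/0.001 = 2000.
2^10 = 1024 < 2000 ≤ 2^11 = 2048, so n = 11.

11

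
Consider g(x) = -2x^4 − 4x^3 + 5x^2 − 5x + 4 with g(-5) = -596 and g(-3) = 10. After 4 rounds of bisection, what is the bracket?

g(-4) = -152 < 0, so the root lies in [-4, -3]
g(-3.5) = -45.875 < 0, so the root lies in [-3.5, -3]
g(-3.25) = -12.757812 < 0, so the root lies in [-3.25, -3]
g(-3.125) = -0.2114 < 0, so the root lies in [-3.125, -3]

[-3.125, -3]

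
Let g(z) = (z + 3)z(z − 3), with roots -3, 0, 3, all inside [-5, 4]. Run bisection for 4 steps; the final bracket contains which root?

-3

z = -0.5 gives g = 4.375, positive; keep [-5, -0.5]
z = -2.75 gives g = 3.953125, positive; keep [-5, -2.75]
z = -3.875 gives g = -23.310547, negative; keep [-3.875, -2.75]
z = -3.3125 gives g = -6.5344, negative; keep [-3.3125, -2.75]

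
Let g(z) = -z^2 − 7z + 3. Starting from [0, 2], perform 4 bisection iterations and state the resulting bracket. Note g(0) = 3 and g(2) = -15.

[0.375, 0.5]

g(1) = -5 < 0, so the root lies in [0, 1]
g(0.5) = -0.75 < 0, so the root lies in [0, 0.5]
g(0.25) = 1.1875 > 0, so the root lies in [0.25, 0.5]
g(0.375) = 0.2344 > 0, so the root lies in [0.375, 0.5]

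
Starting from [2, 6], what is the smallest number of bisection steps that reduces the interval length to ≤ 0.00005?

17

Width after n steps is 4/2^n. Need 2^n ≥ 4/0.00005 = 80000.
2^16 = 65536 < 80000 ≤ 2^17 = 131072, so n = 17.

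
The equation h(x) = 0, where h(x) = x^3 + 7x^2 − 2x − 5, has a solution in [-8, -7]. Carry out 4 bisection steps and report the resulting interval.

m = -7.5, h(m) = -18.125 (−); new bracket [-7.5, -7]
m = -7.25, h(m) = -3.640625 (−); new bracket [-7.25, -7]
m = -7.125, h(m) = 2.904297 (+); new bracket [-7.25, -7.125]
m = -7.1875, h(m) = -0.3113 (−); new bracket [-7.1875, -7.125]

[-7.1875, -7.125]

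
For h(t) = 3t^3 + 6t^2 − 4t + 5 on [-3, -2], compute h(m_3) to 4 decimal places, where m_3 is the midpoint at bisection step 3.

t = -2.5 gives h = 5.625, positive; keep [-3, -2.5]
t = -2.75 gives h = -1.015625, negative; keep [-2.75, -2.5]
t = -2.625 gives h = 2.580078, positive; keep [-2.75, -2.625]

2.5801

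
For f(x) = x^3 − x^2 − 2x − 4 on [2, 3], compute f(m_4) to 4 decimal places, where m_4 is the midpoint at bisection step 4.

f(2.5) = 0.375 > 0, so the root lies in [2, 2.5]
f(2.25) = -2.171875 < 0, so the root lies in [2.25, 2.5]
f(2.375) = -0.994141 < 0, so the root lies in [2.375, 2.5]
f(2.4375) = -0.3342 < 0, so the root lies in [2.4375, 2.5]

-0.3342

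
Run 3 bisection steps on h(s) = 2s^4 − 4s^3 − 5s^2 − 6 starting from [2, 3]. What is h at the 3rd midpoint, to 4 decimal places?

midpoint 2.5: h = -21.625 < 0 → [2.5, 3]
midpoint 2.75: h = -12.617188 < 0 → [2.75, 3]
midpoint 2.875: h = -5.741699 < 0 → [2.875, 3]

-5.7417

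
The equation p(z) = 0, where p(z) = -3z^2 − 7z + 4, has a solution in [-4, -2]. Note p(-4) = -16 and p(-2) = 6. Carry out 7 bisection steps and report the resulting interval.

m = -3, p(m) = -2 (−); new bracket [-3, -2]
m = -2.5, p(m) = 2.75 (+); new bracket [-3, -2.5]
m = -2.75, p(m) = 0.5625 (+); new bracket [-3, -2.75]
m = -2.875, p(m) = -0.6719 (−); new bracket [-2.875, -2.75]
m = -2.8125, p(m) = -0.043 (−); new bracket [-2.8125, -2.75]
m = -2.78125, p(m) = 0.2627 (+); new bracket [-2.8125, -2.78125]
m = -2.796875, p(m) = 0.1106 (+); new bracket [-2.8125, -2.796875]

[-2.8125, -2.796875]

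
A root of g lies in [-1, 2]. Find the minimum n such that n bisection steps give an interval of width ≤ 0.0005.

13

Width after n steps is 3/2^n. Need 2^n ≥ 3/0.0005 = 6000.
2^12 = 4096 < 6000 ≤ 2^13 = 8192, so n = 13.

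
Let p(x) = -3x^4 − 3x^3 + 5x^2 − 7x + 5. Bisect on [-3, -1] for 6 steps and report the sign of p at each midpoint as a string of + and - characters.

x = -2 gives p = 15, positive; keep [-3, -2]
x = -2.5 gives p = -16.5625, negative; keep [-2.5, -2]
x = -2.25 gives p = 3.347656, positive; keep [-2.5, -2.25]
x = -2.375 gives p = -5.4324, negative; keep [-2.375, -2.25]
x = -2.3125 gives p = -0.7671, negative; keep [-2.3125, -2.25]
x = -2.28125 gives p = 1.3568, positive; keep [-2.3125, -2.28125]

+-+--+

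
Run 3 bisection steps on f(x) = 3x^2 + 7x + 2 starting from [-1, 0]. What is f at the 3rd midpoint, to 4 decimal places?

x = -0.5 gives f = -0.75, negative; keep [-0.5, 0]
x = -0.25 gives f = 0.4375, positive; keep [-0.5, -0.25]
x = -0.375 gives f = -0.203125, negative; keep [-0.375, -0.25]

-0.2031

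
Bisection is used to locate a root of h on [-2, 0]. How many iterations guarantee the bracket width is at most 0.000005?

Width after n steps is 2/2^n. Need 2^n ≥ 2/0.000005 = 400000.
2^18 = 262144 < 400000 ≤ 2^19 = 524288, so n = 19.

19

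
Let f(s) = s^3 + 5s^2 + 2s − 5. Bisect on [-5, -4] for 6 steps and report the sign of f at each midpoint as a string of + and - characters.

-+----

f(-4.5) = -3.875 < 0, so the root lies in [-4.5, -4]
f(-4.25) = 0.046875 > 0, so the root lies in [-4.5, -4.25]
f(-4.375) = -1.787109 < 0, so the root lies in [-4.375, -4.25]
f(-4.3125) = -0.8391 < 0, so the root lies in [-4.3125, -4.25]
f(-4.28125) = -0.3885 < 0, so the root lies in [-4.28125, -4.25]
f(-4.265625) = -0.1689 < 0, so the root lies in [-4.265625, -4.25]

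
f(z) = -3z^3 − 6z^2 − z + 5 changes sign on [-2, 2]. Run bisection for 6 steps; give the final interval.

[0.6875, 0.75]

f(0) = 5 > 0, so the root lies in [0, 2]
f(1) = -5 < 0, so the root lies in [0, 1]
f(0.5) = 2.625 > 0, so the root lies in [0.5, 1]
f(0.75) = -0.3906 < 0, so the root lies in [0.5, 0.75]
f(0.625) = 1.2988 > 0, so the root lies in [0.625, 0.75]
f(0.6875) = 0.5017 > 0, so the root lies in [0.6875, 0.75]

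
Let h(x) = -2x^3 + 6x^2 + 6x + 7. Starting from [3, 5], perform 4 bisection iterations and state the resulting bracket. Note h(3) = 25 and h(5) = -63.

midpoint 4: h = -1 < 0 → [3, 4]
midpoint 3.5: h = 15.75 > 0 → [3.5, 4]
midpoint 3.75: h = 8.40625 > 0 → [3.75, 4]
midpoint 3.875: h = 3.9727 > 0 → [3.875, 4]

[3.875, 4]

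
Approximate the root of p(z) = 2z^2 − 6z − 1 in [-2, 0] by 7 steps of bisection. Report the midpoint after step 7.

-0.171875

p(-1) = 7 > 0, so the root lies in [-1, 0]
p(-0.5) = 2.5 > 0, so the root lies in [-0.5, 0]
p(-0.25) = 0.625 > 0, so the root lies in [-0.25, 0]
p(-0.125) = -0.2188 < 0, so the root lies in [-0.25, -0.125]
p(-0.1875) = 0.1953 > 0, so the root lies in [-0.1875, -0.125]
p(-0.15625) = -0.0137 < 0, so the root lies in [-0.1875, -0.15625]
p(-0.171875) = 0.0903 > 0, so the root lies in [-0.171875, -0.15625]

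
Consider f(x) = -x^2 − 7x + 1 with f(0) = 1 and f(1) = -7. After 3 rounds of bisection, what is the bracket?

x = 0.5 gives f = -2.75, negative; keep [0, 0.5]
x = 0.25 gives f = -0.8125, negative; keep [0, 0.25]
x = 0.125 gives f = 0.109375, positive; keep [0.125, 0.25]

[0.125, 0.25]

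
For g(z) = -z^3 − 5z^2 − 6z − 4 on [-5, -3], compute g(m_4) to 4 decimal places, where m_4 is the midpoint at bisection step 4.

m = -4, g(m) = 4 (+); new bracket [-4, -3]
m = -3.5, g(m) = -1.375 (−); new bracket [-4, -3.5]
m = -3.75, g(m) = 0.921875 (+); new bracket [-3.75, -3.5]
m = -3.625, g(m) = -0.3184 (−); new bracket [-3.75, -3.625]

-0.3184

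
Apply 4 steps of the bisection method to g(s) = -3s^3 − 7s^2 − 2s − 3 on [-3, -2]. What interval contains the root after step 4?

g(-2.5) = 5.125 > 0, so the root lies in [-2.5, -2]
g(-2.25) = 0.234375 > 0, so the root lies in [-2.25, -2]
g(-2.125) = -1.572266 < 0, so the root lies in [-2.25, -2.125]
g(-2.1875) = -0.7185 < 0, so the root lies in [-2.25, -2.1875]

[-2.25, -2.1875]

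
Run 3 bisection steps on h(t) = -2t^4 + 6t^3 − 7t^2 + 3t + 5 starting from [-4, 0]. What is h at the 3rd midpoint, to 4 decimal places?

0.8750

h(-2) = -109 < 0, so the root lies in [-2, 0]
h(-1) = -13 < 0, so the root lies in [-1, 0]
h(-0.5) = 0.875 > 0, so the root lies in [-1, -0.5]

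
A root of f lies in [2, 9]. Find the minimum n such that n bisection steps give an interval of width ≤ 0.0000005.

24

Width after n steps is 7/2^n. Need 2^n ≥ 7/0.0000005 = 14000000.
2^23 = 8388608 < 14000000 ≤ 2^24 = 16777216, so n = 24.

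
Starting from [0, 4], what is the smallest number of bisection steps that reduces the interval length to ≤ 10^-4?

16

Width after n steps is 4/2^n. Need 2^n ≥ 4/10^-4 = 40000.
2^15 = 32768 < 40000 ≤ 2^16 = 65536, so n = 16.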